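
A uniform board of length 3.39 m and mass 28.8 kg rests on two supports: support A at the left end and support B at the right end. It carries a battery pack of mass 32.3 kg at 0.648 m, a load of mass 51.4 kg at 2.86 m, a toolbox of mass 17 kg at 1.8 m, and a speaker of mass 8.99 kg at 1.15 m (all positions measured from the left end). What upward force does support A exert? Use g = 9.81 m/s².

Choose support B as the axis so its reaction then has zero moment arm.
Beam weight: 28.8 × 9.81 = 282.5 N down at 1.695 m → arm 1.695 m, τ = 282.5 × 1.695 = 478.8 N·m counterclockwise.
Battery pack: 32.3 × 9.81 = 316.9 N down at 0.648 m → arm 2.742 m, τ = 316.9 × 2.742 = 868.9 N·m counterclockwise.
Load: 51.4 × 9.81 = 504.2 N down at 2.86 m → arm 0.53 m, τ = 504.2 × 0.53 = 267.2 N·m counterclockwise.
Toolbox: 17 × 9.81 = 166.8 N down at 1.8 m → arm 1.59 m, τ = 166.8 × 1.59 = 265.2 N·m counterclockwise.
Speaker: 8.99 × 9.81 = 88.19 N down at 1.15 m → arm 2.24 m, τ = 88.19 × 2.24 = 197.5 N·m counterclockwise.
Net load moment about support B = 2078 N·m counterclockwise.
Reaction R at support A is upward at 0 m, arm 3.39 m → moment R × 3.39 clockwise.
Στ = 0 ⇒ R × 3.39 = 2078 ⇒ R = 613 N.

R_A ≈ 613 N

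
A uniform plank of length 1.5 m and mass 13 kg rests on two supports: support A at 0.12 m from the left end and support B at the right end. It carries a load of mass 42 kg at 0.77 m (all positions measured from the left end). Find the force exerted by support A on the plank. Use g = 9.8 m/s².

R_A ≈ 287 N

Take moments about support B.
Beam weight: 13 × 9.8 = 127.4 N down at 0.75 m → arm 0.75 m, τ = 127.4 × 0.75 = 95.55 N·m counterclockwise.
Load: 42 × 9.8 = 411.6 N down at 0.77 m → arm 0.73 m, τ = 411.6 × 0.73 = 300.5 N·m counterclockwise.
Net load moment about support B = 396.1 N·m counterclockwise.
Reaction R at support A is upward at 0.12 m, arm 1.38 m → moment R × 1.38 clockwise.
Στ = 0 ⇒ R × 1.38 = 396.1 ⇒ R = 287 N.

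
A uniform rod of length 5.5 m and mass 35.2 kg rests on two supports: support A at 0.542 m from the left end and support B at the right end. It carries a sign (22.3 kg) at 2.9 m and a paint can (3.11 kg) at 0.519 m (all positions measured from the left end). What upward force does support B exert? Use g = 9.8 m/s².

Take moments about support A.
Beam weight: 35.2 × 9.8 = 345 N down at 2.75 m → arm 2.208 m, τ = 345 × 2.208 = 761.8 N·m clockwise.
Sign: 22.3 × 9.8 = 218.5 N down at 2.9 m → arm 2.358 m, τ = 218.5 × 2.358 = 515.2 N·m clockwise.
Paint can: 3.11 × 9.8 = 30.48 N down at 0.519 m → arm 0.023 m, τ = 30.48 × 0.023 = 0.701 N·m counterclockwise.
Net load moment about support A = 1276 N·m clockwise.
Reaction R at support B is upward at 5.5 m, arm 4.958 m → moment R × 4.958 counterclockwise.
Στ = 0 ⇒ R × 4.958 = 1276 ⇒ R = 257 N.

R_B ≈ 257 N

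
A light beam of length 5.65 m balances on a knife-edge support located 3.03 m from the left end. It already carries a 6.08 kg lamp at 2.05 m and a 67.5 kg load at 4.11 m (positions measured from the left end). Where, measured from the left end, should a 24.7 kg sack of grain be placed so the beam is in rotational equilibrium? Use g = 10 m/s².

x ≈ 0.32 m from the left end

Take moments about the knife-edge support (at 3.03 m from the left end).
Lamp: 6.08 × 10 = 60.8 N down at 2.05 m → arm 0.98 m, τ = 60.8 × 0.98 = 59.58 N·m counterclockwise.
Load: 67.5 × 10 = 675 N down at 4.11 m → arm 1.08 m, τ = 675 × 1.08 = 729 N·m clockwise.
Net moment of existing loads = 669.4 N·m clockwise.
The sack of grain weighs 24.7 × 10 = 247 N and must supply an equal counterclockwise moment, so its lever arm about the knife-edge support is 669.4 / 247 = 2.71 m.
That puts it at 3.03 − 2.71 = 0.32 m from the left end.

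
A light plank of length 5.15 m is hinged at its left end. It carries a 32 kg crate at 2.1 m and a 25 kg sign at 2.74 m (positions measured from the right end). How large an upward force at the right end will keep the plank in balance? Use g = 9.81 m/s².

F ≈ 301 N

About the left end:
Crate: 32 × 9.81 = 313.9 N down at 2.1 m → arm 3.05 m, τ = 313.9 × 3.05 = 957.4 N·m clockwise.
Sign: 25 × 9.81 = 245.2 N down at 2.74 m → arm 2.41 m, τ = 245.2 × 2.41 = 590.9 N·m clockwise.
Net moment of the loads = 1548 N·m clockwise.
The upward force F acts at the right end, arm 5.15 m, giving F × 5.15 counterclockwise.
Balancing moments: F × 5.15 = 1548, giving F = 1548 / 5.15 = 301 N.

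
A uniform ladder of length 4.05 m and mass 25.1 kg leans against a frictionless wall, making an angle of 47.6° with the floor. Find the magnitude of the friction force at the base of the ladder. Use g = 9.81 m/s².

Take moments about the foot of the ladder.
Ladder weight 25.1×9.81 = 246.2 N acts at 2.025 m along the ladder; its horizontal arm is 2.025·cos47.6° = 1.365 m → τ = 336.1 N·m clockwise.
Wall normal N acts horizontally at the top; its moment arm is the height L sinθ = 4.05·sin47.6° = 2.991 m, counterclockwise.
Στ = 0 ⇒ N × 2.991 = 336.1 ⇒ N = 112 N.
ΣFx = 0: friction at the foot balances the wall's push, so f = N_wall = 112 N.

f ≈ 112 N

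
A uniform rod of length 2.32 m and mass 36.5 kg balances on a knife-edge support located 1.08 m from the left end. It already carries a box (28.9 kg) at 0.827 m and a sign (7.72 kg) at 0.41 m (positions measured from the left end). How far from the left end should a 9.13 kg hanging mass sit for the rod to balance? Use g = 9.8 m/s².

Taking torques about the knife-edge support (at 1.08 m from the left end):
Beam weight: 36.5 × 9.8 = 357.7 N down at 1.16 m → arm 0.08 m, τ = 357.7 × 0.08 = 28.62 N·m clockwise.
Box: 28.9 × 9.8 = 283.2 N down at 0.827 m → arm 0.253 m, τ = 283.2 × 0.253 = 71.65 N·m counterclockwise.
Sign: 7.72 × 9.8 = 75.66 N down at 0.41 m → arm 0.67 m, τ = 75.66 × 0.67 = 50.69 N·m counterclockwise.
Net moment of existing loads = 93.72 N·m counterclockwise.
The hanging mass weighs 9.13 × 9.8 = 89.47 N and must supply an equal clockwise moment, so its lever arm about the knife-edge support is 93.72 / 89.47 = 1.05 m.
That puts it at 1.08 + 1.05 = 2.13 m from the left end.

x ≈ 2.13 m from the left end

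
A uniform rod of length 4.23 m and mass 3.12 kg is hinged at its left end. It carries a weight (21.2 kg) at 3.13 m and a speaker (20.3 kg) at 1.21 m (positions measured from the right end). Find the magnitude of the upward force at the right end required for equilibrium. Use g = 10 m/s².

Choose the left end as the axis so the unknown pivot reaction has zero arm there.
Beam weight: 3.12 × 10 = 31.2 N down at 2.115 m → arm 2.115 m, τ = 31.2 × 2.115 = 65.99 N·m clockwise.
Weight: 21.2 × 10 = 212 N down at 3.13 m → arm 1.1 m, τ = 212 × 1.1 = 233.2 N·m clockwise.
Speaker: 20.3 × 10 = 203 N down at 1.21 m → arm 3.02 m, τ = 203 × 3.02 = 613.1 N·m clockwise.
Net moment of the loads = 912.3 N·m clockwise.
The upward force F acts at the right end, arm 4.23 m, giving F × 4.23 counterclockwise.
Balancing moments: F × 4.23 = 912.3, giving F = 912.3 / 4.23 = 216 N.

F ≈ 216 N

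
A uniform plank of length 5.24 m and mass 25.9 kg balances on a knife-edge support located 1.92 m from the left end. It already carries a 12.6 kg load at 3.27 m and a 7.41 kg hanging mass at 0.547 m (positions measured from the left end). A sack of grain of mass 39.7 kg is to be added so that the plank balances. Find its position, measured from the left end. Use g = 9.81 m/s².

Choose the knife-edge support (at 1.92 m from the left end) as the axis so the support reaction has zero arm there.
Beam weight: 25.9 × 9.81 = 254.1 N down at 2.62 m → arm 0.7 m, τ = 254.1 × 0.7 = 177.9 N·m clockwise.
Load: 12.6 × 9.81 = 123.6 N down at 3.27 m → arm 1.35 m, τ = 123.6 × 1.35 = 166.9 N·m clockwise.
Hanging mass: 7.41 × 9.81 = 72.69 N down at 0.547 m → arm 1.373 m, τ = 72.69 × 1.373 = 99.8 N·m counterclockwise.
Net moment of existing loads = 245 N·m clockwise.
The sack of grain weighs 39.7 × 9.81 = 389.5 N and must supply an equal counterclockwise moment, so its lever arm about the knife-edge support is 245 / 389.5 = 0.629 m.
That puts it at 1.92 − 0.629 = 1.29 m from the left end.

x ≈ 1.29 m from the left end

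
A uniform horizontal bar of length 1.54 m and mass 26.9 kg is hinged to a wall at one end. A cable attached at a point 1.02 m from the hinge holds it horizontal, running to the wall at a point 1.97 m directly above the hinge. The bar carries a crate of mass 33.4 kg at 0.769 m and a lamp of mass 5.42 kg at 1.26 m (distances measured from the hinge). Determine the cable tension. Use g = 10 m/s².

T ≈ 588 N

Sum moments about the hinge (the unknown hinge reaction has zero arm there).
Beam weight: 26.9 × 10 = 269 N down at 0.77 m → arm 0.77 m, τ = 269 × 0.77 = 207.1 N·m clockwise.
Crate: 33.4 × 10 = 334 N down at 0.769 m → arm 0.769 m, τ = 334 × 0.769 = 256.8 N·m clockwise.
Lamp: 5.42 × 10 = 54.2 N down at 1.26 m → arm 1.26 m, τ = 54.2 × 1.26 = 68.29 N·m clockwise.
Total clockwise load moment = 532.2 N·m.
The cable tension T acts at 1.02 m; only its component perpendicular to the bar, T sinθ, produces torque. sinθ = h/√(h²+d²) = 1.97/√(1.97²+1.02²) = 0.888.
Στ = 0 ⇒ T × 1.02 × 0.888 = 532.2 ⇒ T = 532.2 / 0.9058 = 588 N.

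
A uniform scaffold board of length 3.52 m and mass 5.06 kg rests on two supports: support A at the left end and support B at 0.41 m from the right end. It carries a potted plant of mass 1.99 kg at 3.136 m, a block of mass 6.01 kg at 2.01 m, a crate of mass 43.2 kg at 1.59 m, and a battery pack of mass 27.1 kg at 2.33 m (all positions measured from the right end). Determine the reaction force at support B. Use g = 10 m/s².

R_B ≈ 432 N

About support A:
Beam weight: 5.06 × 10 = 50.6 N down at 1.76 m → arm 1.76 m, τ = 50.6 × 1.76 = 89.06 N·m clockwise.
Potted plant: 1.99 × 10 = 19.9 N down at 3.136 m → arm 0.384 m, τ = 19.9 × 0.384 = 7.642 N·m clockwise.
Block: 6.01 × 10 = 60.1 N down at 2.01 m → arm 1.51 m, τ = 60.1 × 1.51 = 90.75 N·m clockwise.
Crate: 43.2 × 10 = 432 N down at 1.59 m → arm 1.93 m, τ = 432 × 1.93 = 833.8 N·m clockwise.
Battery pack: 27.1 × 10 = 271 N down at 2.33 m → arm 1.19 m, τ = 271 × 1.19 = 322.5 N·m clockwise.
Net load moment about support A = 1344 N·m clockwise.
Reaction R at support B is upward at 0.41 m, arm 3.11 m → moment R × 3.11 counterclockwise.
For rotational equilibrium, R × 3.11 = 1344, so R = 432 N.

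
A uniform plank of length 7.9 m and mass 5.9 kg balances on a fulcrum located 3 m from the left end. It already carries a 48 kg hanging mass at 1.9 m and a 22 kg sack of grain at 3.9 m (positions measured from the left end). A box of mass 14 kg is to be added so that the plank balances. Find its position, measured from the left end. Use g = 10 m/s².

x ≈ 4.96 m from the left end

About the fulcrum (at 3 m from the left end):
Beam weight: 5.9 × 10 = 59 N down at 3.95 m → arm 0.95 m, τ = 59 × 0.95 = 56.05 N·m clockwise.
Hanging mass: 48 × 10 = 480 N down at 1.9 m → arm 1.1 m, τ = 480 × 1.1 = 528 N·m counterclockwise.
Sack of grain: 22 × 10 = 220 N down at 3.9 m → arm 0.9 m, τ = 220 × 0.9 = 198 N·m clockwise.
Net moment of existing loads = 273.9 N·m counterclockwise.
The box weighs 14 × 10 = 140 N and must supply an equal clockwise moment, so its lever arm about the fulcrum is 273.9 / 140 = 1.96 m.
That puts it at 3 + 1.96 = 4.96 m from the left end.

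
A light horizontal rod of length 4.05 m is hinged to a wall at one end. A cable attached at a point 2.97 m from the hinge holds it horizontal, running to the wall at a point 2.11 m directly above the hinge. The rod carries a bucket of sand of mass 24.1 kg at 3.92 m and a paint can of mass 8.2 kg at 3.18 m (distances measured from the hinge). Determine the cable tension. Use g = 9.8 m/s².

Taking torques about the hinge:
Bucket of sand: 24.1 × 9.8 = 236.2 N down at 3.92 m → arm 3.92 m, τ = 236.2 × 3.92 = 925.9 N·m clockwise.
Paint can: 8.2 × 9.8 = 80.36 N down at 3.18 m → arm 3.18 m, τ = 80.36 × 3.18 = 255.5 N·m clockwise.
Total clockwise load moment = 1181 N·m.
The cable tension T acts at 2.97 m; only its component perpendicular to the rod, T sinθ, produces torque. sinθ = h/√(h²+d²) = 2.11/√(2.11²+2.97²) = 0.5792.
Στ = 0 ⇒ T × 2.97 × 0.5792 = 1181 ⇒ T = 1181 / 1.72 = 687 N.

T ≈ 687 N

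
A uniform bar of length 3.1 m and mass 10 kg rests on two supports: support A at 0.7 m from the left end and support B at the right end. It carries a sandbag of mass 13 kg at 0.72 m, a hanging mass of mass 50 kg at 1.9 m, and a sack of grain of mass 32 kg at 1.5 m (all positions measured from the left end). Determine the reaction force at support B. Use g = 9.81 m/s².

R_B ≈ 386 N

Choose support A as the axis so its reaction then has zero moment arm.
Beam weight: 10 × 9.81 = 98.1 N down at 1.55 m → arm 0.85 m, τ = 98.1 × 0.85 = 83.38 N·m clockwise.
Sandbag: 13 × 9.81 = 127.5 N down at 0.72 m → arm 0.02 m, τ = 127.5 × 0.02 = 2.55 N·m clockwise.
Hanging mass: 50 × 9.81 = 490.5 N down at 1.9 m → arm 1.2 m, τ = 490.5 × 1.2 = 588.6 N·m clockwise.
Sack of grain: 32 × 9.81 = 313.9 N down at 1.5 m → arm 0.8 m, τ = 313.9 × 0.8 = 251.1 N·m clockwise.
Net load moment about support A = 925.6 N·m clockwise.
Reaction R at support B is upward at 3.1 m, arm 2.4 m → moment R × 2.4 counterclockwise.
Στ = 0 ⇒ R × 2.4 = 925.6 ⇒ R = 386 N.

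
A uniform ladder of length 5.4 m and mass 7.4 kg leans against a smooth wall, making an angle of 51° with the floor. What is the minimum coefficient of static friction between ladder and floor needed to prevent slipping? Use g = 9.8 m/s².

Take moments about the foot of the ladder.
Ladder weight 7.4×9.8 = 72.52 N acts at 2.7 m along the ladder; its horizontal arm is 2.7·cos51° = 1.699 m → τ = 123.2 N·m clockwise.
Wall normal N acts horizontally at the top; its moment arm is the height L sinθ = 5.4·sin51° = 4.197 m, counterclockwise.
Στ = 0 ⇒ N × 4.197 = 123.2 ⇒ N = 29.35 N.
ΣFx = 0 ⇒ f = N_wall = 29.35 N. ΣFy = 0 ⇒ N_floor = 72.52 N.
μ_min = f / N_floor = 29.35 / 72.52 = 0.405.

μ_min ≈ 0.405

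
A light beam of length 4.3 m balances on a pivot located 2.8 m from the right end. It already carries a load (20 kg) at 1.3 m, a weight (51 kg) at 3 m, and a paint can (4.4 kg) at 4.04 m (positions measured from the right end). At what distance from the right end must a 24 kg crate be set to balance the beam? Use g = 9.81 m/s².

About the pivot (at 2.8 m from the right end):
Load: 20 × 9.81 = 196.2 N down at 1.3 m → arm 1.5 m, τ = 196.2 × 1.5 = 294.3 N·m clockwise.
Weight: 51 × 9.81 = 500.3 N down at 3 m → arm 0.2 m, τ = 500.3 × 0.2 = 100.1 N·m counterclockwise.
Paint can: 4.4 × 9.81 = 43.16 N down at 4.04 m → arm 1.24 m, τ = 43.16 × 1.24 = 53.52 N·m counterclockwise.
Net moment of existing loads = 140.7 N·m clockwise.
The crate weighs 24 × 9.81 = 235.4 N and must supply an equal counterclockwise moment, so its lever arm about the pivot is 140.7 / 235.4 = 0.598 m.
That puts it at 2.8 + 0.598 = 3.4 m from the right end.

x ≈ 3.4 m from the right end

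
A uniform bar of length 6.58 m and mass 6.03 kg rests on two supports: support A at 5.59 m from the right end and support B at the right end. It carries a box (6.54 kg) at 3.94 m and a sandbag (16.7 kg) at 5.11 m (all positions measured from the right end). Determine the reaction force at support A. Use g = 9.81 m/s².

Take moments about support B.
Beam weight: 6.03 × 9.81 = 59.15 N down at 3.29 m → arm 3.29 m, τ = 59.15 × 3.29 = 194.6 N·m counterclockwise.
Box: 6.54 × 9.81 = 64.16 N down at 3.94 m → arm 3.94 m, τ = 64.16 × 3.94 = 252.8 N·m counterclockwise.
Sandbag: 16.7 × 9.81 = 163.8 N down at 5.11 m → arm 5.11 m, τ = 163.8 × 5.11 = 837 N·m counterclockwise.
Net load moment about support B = 1284 N·m counterclockwise.
Reaction R at support A is upward at 5.59 m, arm 5.59 m → moment R × 5.59 clockwise.
Στ = 0 ⇒ R × 5.59 = 1284 ⇒ R = 230 N.

R_A ≈ 230 N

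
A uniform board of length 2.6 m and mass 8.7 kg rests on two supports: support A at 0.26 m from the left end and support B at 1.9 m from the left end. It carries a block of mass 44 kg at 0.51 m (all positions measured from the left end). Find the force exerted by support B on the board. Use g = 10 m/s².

Taking torques about support A:
Beam weight: 8.7 × 10 = 87 N down at 1.3 m → arm 1.04 m, τ = 87 × 1.04 = 90.48 N·m clockwise.
Block: 44 × 10 = 440 N down at 0.51 m → arm 0.25 m, τ = 440 × 0.25 = 110 N·m clockwise.
Net load moment about support A = 200.5 N·m clockwise.
Reaction R at support B is upward at 1.9 m, arm 1.64 m → moment R × 1.64 counterclockwise.
Setting net torque to zero: R × 1.64 = 200.5 → R = 122 N.

R_B ≈ 122 N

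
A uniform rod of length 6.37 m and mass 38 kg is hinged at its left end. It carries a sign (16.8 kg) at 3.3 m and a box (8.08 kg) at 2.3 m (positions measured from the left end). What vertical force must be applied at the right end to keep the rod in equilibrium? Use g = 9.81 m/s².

F ≈ 300 N

About the left end:
Beam weight: 38 × 9.81 = 372.8 N down at 3.185 m → arm 3.185 m, τ = 372.8 × 3.185 = 1187 N·m clockwise.
Sign: 16.8 × 9.81 = 164.8 N down at 3.3 m → arm 3.3 m, τ = 164.8 × 3.3 = 543.8 N·m clockwise.
Box: 8.08 × 9.81 = 79.26 N down at 2.3 m → arm 2.3 m, τ = 79.26 × 2.3 = 182.3 N·m clockwise.
Net moment of the loads = 1913 N·m clockwise.
The upward force F acts at the right end, arm 6.37 m, giving F × 6.37 counterclockwise.
Στ = 0 ⇒ F × 6.37 = 1913 ⇒ F = 1913 / 6.37 = 300 N.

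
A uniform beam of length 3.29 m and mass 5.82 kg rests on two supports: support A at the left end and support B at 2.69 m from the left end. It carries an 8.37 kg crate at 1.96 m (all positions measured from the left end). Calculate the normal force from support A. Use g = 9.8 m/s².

R_A ≈ 44.4 N

Sum moments about support B (its reaction then has zero moment arm).
Beam weight: 5.82 × 9.8 = 57.04 N down at 1.645 m → arm 1.045 m, τ = 57.04 × 1.045 = 59.61 N·m counterclockwise.
Crate: 8.37 × 9.8 = 82.03 N down at 1.96 m → arm 0.73 m, τ = 82.03 × 0.73 = 59.88 N·m counterclockwise.
Net load moment about support B = 119.5 N·m counterclockwise.
Reaction R at support A is upward at 0 m, arm 2.69 m → moment R × 2.69 clockwise.
For rotational equilibrium, R × 2.69 = 119.5, so R = 44.4 N.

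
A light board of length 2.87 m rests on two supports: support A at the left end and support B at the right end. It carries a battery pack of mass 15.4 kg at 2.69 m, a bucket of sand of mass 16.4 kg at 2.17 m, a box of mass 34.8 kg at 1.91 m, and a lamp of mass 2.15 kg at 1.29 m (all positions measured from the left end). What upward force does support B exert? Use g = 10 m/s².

R_B ≈ 510 N

Choose support A as the axis so its reaction then has zero moment arm.
Battery pack: 15.4 × 10 = 154 N down at 2.69 m → arm 2.69 m, τ = 154 × 2.69 = 414.3 N·m clockwise.
Bucket of sand: 16.4 × 10 = 164 N down at 2.17 m → arm 2.17 m, τ = 164 × 2.17 = 355.9 N·m clockwise.
Box: 34.8 × 10 = 348 N down at 1.91 m → arm 1.91 m, τ = 348 × 1.91 = 664.7 N·m clockwise.
Lamp: 2.15 × 10 = 21.5 N down at 1.29 m → arm 1.29 m, τ = 21.5 × 1.29 = 27.73 N·m clockwise.
Net load moment about support A = 1463 N·m clockwise.
Reaction R at support B is upward at 2.87 m, arm 2.87 m → moment R × 2.87 counterclockwise.
Balancing moments: R × 2.87 = 1463, giving R = 510 N.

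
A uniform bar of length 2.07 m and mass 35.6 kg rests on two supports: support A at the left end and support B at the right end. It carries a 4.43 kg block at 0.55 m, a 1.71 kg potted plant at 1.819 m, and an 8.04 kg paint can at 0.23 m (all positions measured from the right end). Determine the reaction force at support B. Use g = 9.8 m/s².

R_B ≈ 278 N

Take moments about support A.
Beam weight: 35.6 × 9.8 = 348.9 N down at 1.035 m → arm 1.035 m, τ = 348.9 × 1.035 = 361.1 N·m clockwise.
Block: 4.43 × 9.8 = 43.41 N down at 0.55 m → arm 1.52 m, τ = 43.41 × 1.52 = 65.98 N·m clockwise.
Potted plant: 1.71 × 9.8 = 16.76 N down at 1.819 m → arm 0.251 m, τ = 16.76 × 0.251 = 4.207 N·m clockwise.
Paint can: 8.04 × 9.8 = 78.79 N down at 0.23 m → arm 1.84 m, τ = 78.79 × 1.84 = 145 N·m clockwise.
Net load moment about support A = 576.3 N·m clockwise.
Reaction R at support B is upward at 0 m, arm 2.07 m → moment R × 2.07 counterclockwise.
Στ = 0 ⇒ R × 2.07 = 576.3 ⇒ R = 278 N.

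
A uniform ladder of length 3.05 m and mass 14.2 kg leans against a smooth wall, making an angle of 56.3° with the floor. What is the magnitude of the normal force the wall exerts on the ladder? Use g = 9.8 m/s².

N_wall ≈ 46.4 N

Taking torques about the foot of the ladder:
Ladder weight 14.2×9.8 = 139.2 N acts at 1.525 m along the ladder; its horizontal arm is 1.525·cos56.3° = 0.8461 m → τ = 117.8 N·m clockwise.
Wall normal N acts horizontally at the top; its moment arm is the height L sinθ = 3.05·sin56.3° = 2.537 m, counterclockwise.
Στ = 0 ⇒ N × 2.537 = 117.8 ⇒ N = 46.4 N.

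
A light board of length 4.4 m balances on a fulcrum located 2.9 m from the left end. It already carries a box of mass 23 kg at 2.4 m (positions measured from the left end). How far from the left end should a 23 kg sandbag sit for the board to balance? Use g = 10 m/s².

x ≈ 3.4 m from the left end

Sum moments about the fulcrum (at 2.9 m from the left end) (the support reaction has zero arm there).
Box: 23 × 10 = 230 N down at 2.4 m → arm 0.5 m, τ = 230 × 0.5 = 115 N·m counterclockwise.
Net moment of existing loads = 115 N·m counterclockwise.
The sandbag weighs 23 × 10 = 230 N and must supply an equal clockwise moment, so its lever arm about the fulcrum is 115 / 230 = 0.5 m.
That puts it at 2.9 + 0.5 = 3.4 m from the left end.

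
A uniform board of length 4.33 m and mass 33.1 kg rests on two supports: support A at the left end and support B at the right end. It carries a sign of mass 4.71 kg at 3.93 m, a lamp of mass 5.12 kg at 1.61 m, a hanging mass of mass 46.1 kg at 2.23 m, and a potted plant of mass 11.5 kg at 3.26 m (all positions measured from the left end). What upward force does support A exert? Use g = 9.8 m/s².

About support B:
Beam weight: 33.1 × 9.8 = 324.4 N down at 2.165 m → arm 2.165 m, τ = 324.4 × 2.165 = 702.3 N·m counterclockwise.
Sign: 4.71 × 9.8 = 46.16 N down at 3.93 m → arm 0.4 m, τ = 46.16 × 0.4 = 18.46 N·m counterclockwise.
Lamp: 5.12 × 9.8 = 50.18 N down at 1.61 m → arm 2.72 m, τ = 50.18 × 2.72 = 136.5 N·m counterclockwise.
Hanging mass: 46.1 × 9.8 = 451.8 N down at 2.23 m → arm 2.1 m, τ = 451.8 × 2.1 = 948.8 N·m counterclockwise.
Potted plant: 11.5 × 9.8 = 112.7 N down at 3.26 m → arm 1.07 m, τ = 112.7 × 1.07 = 120.6 N·m counterclockwise.
Net load moment about support B = 1927 N·m counterclockwise.
Reaction R at support A is upward at 0 m, arm 4.33 m → moment R × 4.33 clockwise.
Setting net torque to zero: R × 4.33 = 1927 → R = 445 N.

R_A ≈ 445 N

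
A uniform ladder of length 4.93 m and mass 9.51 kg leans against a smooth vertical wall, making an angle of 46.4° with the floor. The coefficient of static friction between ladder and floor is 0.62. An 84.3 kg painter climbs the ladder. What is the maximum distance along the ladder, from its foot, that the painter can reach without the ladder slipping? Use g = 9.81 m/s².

Taking torques about the foot of the ladder:
Ladder weight 9.51×9.81 = 93.29 N acts at 2.465 m along the ladder; its horizontal arm is 2.465·cos46.4° = 1.7 m → τ = 158.6 N·m clockwise.
Painter weight 84.3×9.81 = 827 N at distance d → arm d·cos46.4° → τ = 827·d·0.6896 clockwise.
Wall normal N at the top has arm L sinθ = 3.57 m counterclockwise, so Στ = 0 gives N·3.57 = 158.6 + 570.3·d.
ΣFy = 0 ⇒ N_floor = 920.3 N, so the maximum friction is μ_s·N_floor = 0.62×920.3 = 570.6 N. ΣFx = 0 ⇒ N_wall = f, so at the slipping point N = 570.6 N.
Substituting: 570.6×3.57 = 158.6 + 570.3·d ⇒ d = (2037 − 158.6) / 570.3 = 3.29 m.

d ≈ 3.29 m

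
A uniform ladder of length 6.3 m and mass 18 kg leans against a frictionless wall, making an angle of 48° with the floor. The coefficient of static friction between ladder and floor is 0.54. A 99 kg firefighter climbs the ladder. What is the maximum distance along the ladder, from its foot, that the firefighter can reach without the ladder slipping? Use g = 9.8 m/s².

d ≈ 3.89 m

Choose the foot of the ladder as the axis so the floor normal and friction both act there and drop out.
Ladder weight 18×9.8 = 176.4 N acts at 3.15 m along the ladder; its horizontal arm is 3.15·cos48° = 2.108 m → τ = 371.9 N·m clockwise.
Firefighter weight 99×9.8 = 970.2 N at distance d → arm d·cos48° → τ = 970.2·d·0.6691 clockwise.
Wall normal N at the top has arm L sinθ = 4.682 m counterclockwise, so Στ = 0 gives N·4.682 = 371.9 + 649.2·d.
ΣFy = 0 ⇒ N_floor = 1147 N, so the maximum friction is μ_s·N_floor = 0.54×1147 = 619.4 N. ΣFx = 0 ⇒ N_wall = f, so at the slipping point N = 619.4 N.
Substituting: 619.4×4.682 = 371.9 + 649.2·d ⇒ d = (2900 − 371.9) / 649.2 = 3.89 m.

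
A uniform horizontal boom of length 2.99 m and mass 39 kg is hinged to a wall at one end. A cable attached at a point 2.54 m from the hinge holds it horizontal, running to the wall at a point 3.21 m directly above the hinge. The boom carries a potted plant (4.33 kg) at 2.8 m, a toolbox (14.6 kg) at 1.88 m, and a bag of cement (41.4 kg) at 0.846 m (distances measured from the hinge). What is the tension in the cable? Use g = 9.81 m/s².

Taking torques about the hinge:
Beam weight: 39 × 9.81 = 382.6 N down at 1.495 m → arm 1.495 m, τ = 382.6 × 1.495 = 572 N·m clockwise.
Potted plant: 4.33 × 9.81 = 42.48 N down at 2.8 m → arm 2.8 m, τ = 42.48 × 2.8 = 118.9 N·m clockwise.
Toolbox: 14.6 × 9.81 = 143.2 N down at 1.88 m → arm 1.88 m, τ = 143.2 × 1.88 = 269.2 N·m clockwise.
Bag of cement: 41.4 × 9.81 = 406.1 N down at 0.846 m → arm 0.846 m, τ = 406.1 × 0.846 = 343.6 N·m clockwise.
Total clockwise load moment = 1304 N·m.
The cable tension T acts at 2.54 m; only its component perpendicular to the boom, T sinθ, produces torque. sinθ = h/√(h²+d²) = 3.21/√(3.21²+2.54²) = 0.7842.
For rotational equilibrium, T × 2.54 × 0.7842 = 1304, so T = 1304 / 1.992 = 655 N.

T ≈ 655 N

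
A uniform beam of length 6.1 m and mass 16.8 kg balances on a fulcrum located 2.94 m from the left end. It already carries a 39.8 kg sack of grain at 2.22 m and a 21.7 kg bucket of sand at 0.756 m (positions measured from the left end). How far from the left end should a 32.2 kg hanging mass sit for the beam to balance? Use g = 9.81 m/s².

x ≈ 5.24 m from the left end

Taking torques about the fulcrum (at 2.94 m from the left end):
Beam weight: 16.8 × 9.81 = 164.8 N down at 3.05 m → arm 0.11 m, τ = 164.8 × 0.11 = 18.13 N·m clockwise.
Sack of grain: 39.8 × 9.81 = 390.4 N down at 2.22 m → arm 0.72 m, τ = 390.4 × 0.72 = 281.1 N·m counterclockwise.
Bucket of sand: 21.7 × 9.81 = 212.9 N down at 0.756 m → arm 2.184 m, τ = 212.9 × 2.184 = 465 N·m counterclockwise.
Net moment of existing loads = 728 N·m counterclockwise.
The hanging mass weighs 32.2 × 9.81 = 315.9 N and must supply an equal clockwise moment, so its lever arm about the fulcrum is 728 / 315.9 = 2.3 m.
That puts it at 2.94 + 2.3 = 5.24 m from the left end.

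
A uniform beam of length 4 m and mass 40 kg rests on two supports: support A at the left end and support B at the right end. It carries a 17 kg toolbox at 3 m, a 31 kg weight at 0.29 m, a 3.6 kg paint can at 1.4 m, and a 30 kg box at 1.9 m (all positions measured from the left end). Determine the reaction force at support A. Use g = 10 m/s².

R_A ≈ 711 N

Take moments about support B.
Beam weight: 40 × 10 = 400 N down at 2 m → arm 2 m, τ = 400 × 2 = 800 N·m counterclockwise.
Toolbox: 17 × 10 = 170 N down at 3 m → arm 1 m, τ = 170 × 1 = 170 N·m counterclockwise.
Weight: 31 × 10 = 310 N down at 0.29 m → arm 3.71 m, τ = 310 × 3.71 = 1150 N·m counterclockwise.
Paint can: 3.6 × 10 = 36 N down at 1.4 m → arm 2.6 m, τ = 36 × 2.6 = 93.6 N·m counterclockwise.
Box: 30 × 10 = 300 N down at 1.9 m → arm 2.1 m, τ = 300 × 2.1 = 630 N·m counterclockwise.
Net load moment about support B = 2844 N·m counterclockwise.
Reaction R at support A is upward at 0 m, arm 4 m → moment R × 4 clockwise.
Setting net torque to zero: R × 4 = 2844 → R = 711 N.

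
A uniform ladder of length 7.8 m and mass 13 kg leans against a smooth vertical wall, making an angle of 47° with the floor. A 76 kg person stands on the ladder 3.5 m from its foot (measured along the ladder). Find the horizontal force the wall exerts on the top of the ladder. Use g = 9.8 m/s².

Sum moments about the foot of the ladder (the floor normal and friction both act there and drop out).
Ladder weight 13×9.8 = 127.4 N acts at 3.9 m along the ladder; its horizontal arm is 3.9·cos47° = 2.66 m → τ = 338.9 N·m clockwise.
Person: 76×9.8 = 744.8 N at 3.5 m → arm 2.387 m → τ = 1778 N·m clockwise.
Wall normal N acts horizontally at the top; its moment arm is the height L sinθ = 7.8·sin47° = 5.705 m, counterclockwise.
Balancing moments: N × 5.705 = 2117, giving N = 371 N.

N_wall ≈ 371 N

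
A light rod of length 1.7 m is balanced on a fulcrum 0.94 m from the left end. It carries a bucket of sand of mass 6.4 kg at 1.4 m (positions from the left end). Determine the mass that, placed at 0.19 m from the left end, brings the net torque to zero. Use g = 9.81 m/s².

m ≈ 3.93 kg

Sum moments about the fulcrum (at 0.94 m from the left end) (the support reaction has zero arm there).
Bucket of sand: 6.4 × 9.81 = 62.78 N down at 1.4 m → arm 0.46 m, τ = 62.78 × 0.46 = 28.88 N·m clockwise.
Net moment of known loads = 28.88 N·m clockwise.
An unknown mass m at 0.19 m has arm 0.75 m; its moment is m·g·0.75 counterclockwise.
For rotational equilibrium, m × 9.81 × 0.75 = 28.88, so m = 28.88 / (9.81 × 0.75) = 3.93 kg.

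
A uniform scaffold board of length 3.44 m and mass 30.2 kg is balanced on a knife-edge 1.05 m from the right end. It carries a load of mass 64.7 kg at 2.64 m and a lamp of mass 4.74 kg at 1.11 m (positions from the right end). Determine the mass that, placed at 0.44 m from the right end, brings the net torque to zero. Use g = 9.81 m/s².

m ≈ 202 kg

Sum moments about the knife-edge (at 1.05 m from the right end) (the support reaction has zero arm there).
Beam weight: 30.2 × 9.81 = 296.3 N down at 1.72 m → arm 0.67 m, τ = 296.3 × 0.67 = 198.5 N·m counterclockwise.
Load: 64.7 × 9.81 = 634.7 N down at 2.64 m → arm 1.59 m, τ = 634.7 × 1.59 = 1009 N·m counterclockwise.
Lamp: 4.74 × 9.81 = 46.5 N down at 1.11 m → arm 0.06 m, τ = 46.5 × 0.06 = 2.79 N·m counterclockwise.
Net moment of known loads = 1210 N·m counterclockwise.
An unknown mass m at 0.44 m has arm 0.61 m; its moment is m·g·0.61 clockwise.
Setting net torque to zero: m × 9.81 × 0.61 = 1210 → m = 1210 / (9.81 × 0.61) = 202 kg.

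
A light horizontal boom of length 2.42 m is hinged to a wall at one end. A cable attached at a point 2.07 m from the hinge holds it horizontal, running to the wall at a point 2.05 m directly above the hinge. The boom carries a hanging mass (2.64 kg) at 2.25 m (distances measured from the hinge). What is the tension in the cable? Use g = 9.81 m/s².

Taking torques about the hinge:
Hanging mass: 2.64 × 9.81 = 25.9 N down at 2.25 m → arm 2.25 m, τ = 25.9 × 2.25 = 58.27 N·m clockwise.
Total clockwise load moment = 58.27 N·m.
The cable tension T acts at 2.07 m; only its component perpendicular to the boom, T sinθ, produces torque. sinθ = h/√(h²+d²) = 2.05/√(2.05²+2.07²) = 0.7037.
Στ = 0 ⇒ T × 2.07 × 0.7037 = 58.27 ⇒ T = 58.27 / 1.457 = 40 N.

T ≈ 40 N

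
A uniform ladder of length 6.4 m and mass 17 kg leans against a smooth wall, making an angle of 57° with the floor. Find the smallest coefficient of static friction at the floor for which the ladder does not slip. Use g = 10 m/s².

About the foot of the ladder:
Ladder weight 17×10 = 170 N acts at 3.2 m along the ladder; its horizontal arm is 3.2·cos57° = 1.743 m → τ = 296.3 N·m clockwise.
Wall normal N acts horizontally at the top; its moment arm is the height L sinθ = 6.4·sin57° = 5.367 m, counterclockwise.
For rotational equilibrium, N × 5.367 = 296.3, so N = 55.21 N.
ΣFx = 0 ⇒ f = N_wall = 55.21 N. ΣFy = 0 ⇒ N_floor = 170 N.
μ_min = f / N_floor = 55.21 / 170 = 0.325.

μ_min ≈ 0.325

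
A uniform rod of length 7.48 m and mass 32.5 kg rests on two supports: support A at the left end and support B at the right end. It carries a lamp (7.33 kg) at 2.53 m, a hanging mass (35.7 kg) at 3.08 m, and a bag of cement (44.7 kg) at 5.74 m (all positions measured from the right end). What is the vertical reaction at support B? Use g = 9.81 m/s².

R_B ≈ 515 N

Take moments about support A.
Beam weight: 32.5 × 9.81 = 318.8 N down at 3.74 m → arm 3.74 m, τ = 318.8 × 3.74 = 1192 N·m clockwise.
Lamp: 7.33 × 9.81 = 71.91 N down at 2.53 m → arm 4.95 m, τ = 71.91 × 4.95 = 356 N·m clockwise.
Hanging mass: 35.7 × 9.81 = 350.2 N down at 3.08 m → arm 4.4 m, τ = 350.2 × 4.4 = 1541 N·m clockwise.
Bag of cement: 44.7 × 9.81 = 438.5 N down at 5.74 m → arm 1.74 m, τ = 438.5 × 1.74 = 763 N·m clockwise.
Net load moment about support A = 3852 N·m clockwise.
Reaction R at support B is upward at 0 m, arm 7.48 m → moment R × 7.48 counterclockwise.
For rotational equilibrium, R × 7.48 = 3852, so R = 515 N.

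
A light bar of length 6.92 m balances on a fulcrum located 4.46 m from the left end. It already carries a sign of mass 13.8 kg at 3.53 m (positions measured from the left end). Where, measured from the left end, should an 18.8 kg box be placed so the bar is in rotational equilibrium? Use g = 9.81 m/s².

About the fulcrum (at 4.46 m from the left end):
Sign: 13.8 × 9.81 = 135.4 N down at 3.53 m → arm 0.93 m, τ = 135.4 × 0.93 = 125.9 N·m counterclockwise.
Net moment of existing loads = 125.9 N·m counterclockwise.
The box weighs 18.8 × 9.81 = 184.4 N and must supply an equal clockwise moment, so its lever arm about the fulcrum is 125.9 / 184.4 = 0.683 m.
That puts it at 4.46 + 0.683 = 5.14 m from the left end.

x ≈ 5.14 m from the left end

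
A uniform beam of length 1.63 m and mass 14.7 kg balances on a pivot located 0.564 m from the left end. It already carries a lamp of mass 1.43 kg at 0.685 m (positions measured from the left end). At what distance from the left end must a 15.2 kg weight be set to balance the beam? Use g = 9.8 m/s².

About the pivot (at 0.564 m from the left end):
Beam weight: 14.7 × 9.8 = 144.1 N down at 0.815 m → arm 0.251 m, τ = 144.1 × 0.251 = 36.17 N·m clockwise.
Lamp: 1.43 × 9.8 = 14.01 N down at 0.685 m → arm 0.121 m, τ = 14.01 × 0.121 = 1.695 N·m clockwise.
Net moment of existing loads = 37.87 N·m clockwise.
The weight weighs 15.2 × 9.8 = 149 N and must supply an equal counterclockwise moment, so its lever arm about the pivot is 37.87 / 149 = 0.254 m.
That puts it at 0.564 − 0.254 = 0.31 m from the left end.

x ≈ 0.31 m from the left end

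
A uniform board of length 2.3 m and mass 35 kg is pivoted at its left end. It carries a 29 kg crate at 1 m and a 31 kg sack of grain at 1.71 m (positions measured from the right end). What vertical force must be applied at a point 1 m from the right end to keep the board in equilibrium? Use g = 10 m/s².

Take moments about the left end.
Beam weight: 35 × 10 = 350 N down at 1.15 m → arm 1.15 m, τ = 350 × 1.15 = 402.5 N·m clockwise.
Crate: 29 × 10 = 290 N down at 1 m → arm 1.3 m, τ = 290 × 1.3 = 377 N·m clockwise.
Sack of grain: 31 × 10 = 310 N down at 1.71 m → arm 0.59 m, τ = 310 × 0.59 = 182.9 N·m clockwise.
Net moment of the loads = 962.4 N·m clockwise.
The upward force F acts at a point 1 m from the right end, arm 1.3 m, giving F × 1.3 counterclockwise.
Balancing moments: F × 1.3 = 962.4, giving F = 962.4 / 1.3 = 740 N.

F ≈ 740 N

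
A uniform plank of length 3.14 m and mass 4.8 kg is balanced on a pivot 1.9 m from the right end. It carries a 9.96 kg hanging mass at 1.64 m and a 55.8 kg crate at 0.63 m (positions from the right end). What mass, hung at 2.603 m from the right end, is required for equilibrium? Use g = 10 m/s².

m ≈ 107 kg

Taking torques about the pivot (at 1.9 m from the right end):
Beam weight: 4.8 × 10 = 48 N down at 1.57 m → arm 0.33 m, τ = 48 × 0.33 = 15.84 N·m clockwise.
Hanging mass: 9.96 × 10 = 99.6 N down at 1.64 m → arm 0.26 m, τ = 99.6 × 0.26 = 25.9 N·m clockwise.
Crate: 55.8 × 10 = 558 N down at 0.63 m → arm 1.27 m, τ = 558 × 1.27 = 708.7 N·m clockwise.
Net moment of known loads = 750.4 N·m clockwise.
An unknown mass m at 2.603 m has arm 0.703 m; its moment is m·g·0.703 counterclockwise.
Balancing moments: m × 10 × 0.703 = 750.4, giving m = 750.4 / (10 × 0.703) = 107 kg.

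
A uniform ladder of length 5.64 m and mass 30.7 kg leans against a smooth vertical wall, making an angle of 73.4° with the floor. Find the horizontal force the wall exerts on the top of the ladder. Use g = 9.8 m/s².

Choose the foot of the ladder as the axis so the floor normal and friction both act there and drop out.
Ladder weight 30.7×9.8 = 300.9 N acts at 2.82 m along the ladder; its horizontal arm is 2.82·cos73.4° = 0.8056 m → τ = 242.4 N·m clockwise.
Wall normal N acts horizontally at the top; its moment arm is the height L sinθ = 5.64·sin73.4° = 5.405 m, counterclockwise.
Balancing moments: N × 5.405 = 242.4, giving N = 44.8 N.

N_wall ≈ 44.8 N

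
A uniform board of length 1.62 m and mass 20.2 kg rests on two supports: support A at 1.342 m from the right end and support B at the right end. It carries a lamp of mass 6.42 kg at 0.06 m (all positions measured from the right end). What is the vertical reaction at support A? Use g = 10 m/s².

Choose support B as the axis so its reaction then has zero moment arm.
Beam weight: 20.2 × 10 = 202 N down at 0.81 m → arm 0.81 m, τ = 202 × 0.81 = 163.6 N·m counterclockwise.
Lamp: 6.42 × 10 = 64.2 N down at 0.06 m → arm 0.06 m, τ = 64.2 × 0.06 = 3.852 N·m counterclockwise.
Net load moment about support B = 167.5 N·m counterclockwise.
Reaction R at support A is upward at 1.342 m, arm 1.342 m → moment R × 1.342 clockwise.
Balancing moments: R × 1.342 = 167.5, giving R = 125 N.

R_A ≈ 125 N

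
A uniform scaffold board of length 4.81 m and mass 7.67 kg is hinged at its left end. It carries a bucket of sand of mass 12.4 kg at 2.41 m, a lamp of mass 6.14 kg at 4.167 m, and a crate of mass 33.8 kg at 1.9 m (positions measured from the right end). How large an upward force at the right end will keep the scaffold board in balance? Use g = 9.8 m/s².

F ≈ 307 N

About the left end:
Beam weight: 7.67 × 9.8 = 75.17 N down at 2.405 m → arm 2.405 m, τ = 75.17 × 2.405 = 180.8 N·m clockwise.
Bucket of sand: 12.4 × 9.8 = 121.5 N down at 2.41 m → arm 2.4 m, τ = 121.5 × 2.4 = 291.6 N·m clockwise.
Lamp: 6.14 × 9.8 = 60.17 N down at 4.167 m → arm 0.643 m, τ = 60.17 × 0.643 = 38.69 N·m clockwise.
Crate: 33.8 × 9.8 = 331.2 N down at 1.9 m → arm 2.91 m, τ = 331.2 × 2.91 = 963.8 N·m clockwise.
Net moment of the loads = 1475 N·m clockwise.
The upward force F acts at the right end, arm 4.81 m, giving F × 4.81 counterclockwise.
For rotational equilibrium, F × 4.81 = 1475, so F = 1475 / 4.81 = 307 N.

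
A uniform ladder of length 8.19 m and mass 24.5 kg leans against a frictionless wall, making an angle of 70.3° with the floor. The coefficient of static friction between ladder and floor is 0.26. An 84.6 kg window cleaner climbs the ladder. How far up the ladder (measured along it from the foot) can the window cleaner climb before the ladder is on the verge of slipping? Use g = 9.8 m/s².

d ≈ 6.48 m

Choose the foot of the ladder as the axis so the floor normal and friction both act there and drop out.
Ladder weight 24.5×9.8 = 240.1 N acts at 4.095 m along the ladder; its horizontal arm is 4.095·cos70.3° = 1.38 m → τ = 331.3 N·m clockwise.
Window cleaner weight 84.6×9.8 = 829.1 N at distance d → arm d·cos70.3° → τ = 829.1·d·0.3371 clockwise.
Wall normal N at the top has arm L sinθ = 7.711 m counterclockwise, so Στ = 0 gives N·7.711 = 331.3 + 279.5·d.
ΣFy = 0 ⇒ N_floor = 1069 N, so the maximum friction is μ_s·N_floor = 0.26×1069 = 277.9 N. ΣFx = 0 ⇒ N_wall = f, so at the slipping point N = 277.9 N.
Substituting: 277.9×7.711 = 331.3 + 279.5·d ⇒ d = (2143 − 331.3) / 279.5 = 6.48 m.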